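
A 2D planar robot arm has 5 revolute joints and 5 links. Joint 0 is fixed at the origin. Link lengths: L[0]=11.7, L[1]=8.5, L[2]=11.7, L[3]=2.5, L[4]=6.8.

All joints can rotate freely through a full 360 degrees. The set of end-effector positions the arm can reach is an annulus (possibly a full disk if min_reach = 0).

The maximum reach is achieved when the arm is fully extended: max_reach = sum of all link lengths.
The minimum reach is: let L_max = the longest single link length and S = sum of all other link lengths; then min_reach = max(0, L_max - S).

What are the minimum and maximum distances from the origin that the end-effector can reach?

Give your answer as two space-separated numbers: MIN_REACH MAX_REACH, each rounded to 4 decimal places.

Link lengths: [11.7, 8.5, 11.7, 2.5, 6.8]
max_reach = 11.7 + 8.5 + 11.7 + 2.5 + 6.8 = 41.2
L_max = max([11.7, 8.5, 11.7, 2.5, 6.8]) = 11.7
S (sum of others) = 41.2 - 11.7 = 29.5
min_reach = max(0, 11.7 - 29.5) = max(0, -17.8) = 0

Answer: 0.0000 41.2000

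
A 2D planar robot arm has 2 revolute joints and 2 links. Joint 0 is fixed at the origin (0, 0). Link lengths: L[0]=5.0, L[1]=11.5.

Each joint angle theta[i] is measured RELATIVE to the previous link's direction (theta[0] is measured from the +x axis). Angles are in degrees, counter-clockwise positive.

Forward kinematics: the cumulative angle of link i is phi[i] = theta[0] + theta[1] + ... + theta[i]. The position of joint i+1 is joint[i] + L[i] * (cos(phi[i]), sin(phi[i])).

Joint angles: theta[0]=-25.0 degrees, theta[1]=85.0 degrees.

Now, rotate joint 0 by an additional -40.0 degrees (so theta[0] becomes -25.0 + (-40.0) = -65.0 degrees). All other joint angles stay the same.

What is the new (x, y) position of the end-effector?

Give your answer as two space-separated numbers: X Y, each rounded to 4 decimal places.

joint[0] = (0.0000, 0.0000)  (base)
link 0: phi[0] = -65 = -65 deg
  cos(-65 deg) = 0.4226, sin(-65 deg) = -0.9063
  joint[1] = (0.0000, 0.0000) + 5 * (0.4226, -0.9063) = (0.0000 + 2.1131, 0.0000 + -4.5315) = (2.1131, -4.5315)
link 1: phi[1] = -65 + 85 = 20 deg
  cos(20 deg) = 0.9397, sin(20 deg) = 0.3420
  joint[2] = (2.1131, -4.5315) + 11.5 * (0.9397, 0.3420) = (2.1131 + 10.8065, -4.5315 + 3.9332) = (12.9196, -0.5983)
End effector: (12.9196, -0.5983)

Answer: 12.9196 -0.5983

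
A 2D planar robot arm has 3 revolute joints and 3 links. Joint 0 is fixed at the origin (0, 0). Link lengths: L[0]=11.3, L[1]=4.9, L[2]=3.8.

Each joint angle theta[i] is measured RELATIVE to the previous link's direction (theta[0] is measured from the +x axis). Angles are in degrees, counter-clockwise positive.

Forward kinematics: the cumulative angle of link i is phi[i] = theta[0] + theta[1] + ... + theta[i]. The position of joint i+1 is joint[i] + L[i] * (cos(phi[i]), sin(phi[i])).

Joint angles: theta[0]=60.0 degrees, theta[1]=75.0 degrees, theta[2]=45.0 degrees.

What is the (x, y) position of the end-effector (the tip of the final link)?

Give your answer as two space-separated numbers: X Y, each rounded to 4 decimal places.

joint[0] = (0.0000, 0.0000)  (base)
link 0: phi[0] = 60 = 60 deg
  cos(60 deg) = 0.5000, sin(60 deg) = 0.8660
  joint[1] = (0.0000, 0.0000) + 11.3 * (0.5000, 0.8660) = (0.0000 + 5.6500, 0.0000 + 9.7861) = (5.6500, 9.7861)
link 1: phi[1] = 60 + 75 = 135 deg
  cos(135 deg) = -0.7071, sin(135 deg) = 0.7071
  joint[2] = (5.6500, 9.7861) + 4.9 * (-0.7071, 0.7071) = (5.6500 + -3.4648, 9.7861 + 3.4648) = (2.1852, 13.2509)
link 2: phi[2] = 60 + 75 + 45 = 180 deg
  cos(180 deg) = -1.0000, sin(180 deg) = 0.0000
  joint[3] = (2.1852, 13.2509) + 3.8 * (-1.0000, 0.0000) = (2.1852 + -3.8000, 13.2509 + 0.0000) = (-1.6148, 13.2509)
End effector: (-1.6148, 13.2509)

Answer: -1.6148 13.2509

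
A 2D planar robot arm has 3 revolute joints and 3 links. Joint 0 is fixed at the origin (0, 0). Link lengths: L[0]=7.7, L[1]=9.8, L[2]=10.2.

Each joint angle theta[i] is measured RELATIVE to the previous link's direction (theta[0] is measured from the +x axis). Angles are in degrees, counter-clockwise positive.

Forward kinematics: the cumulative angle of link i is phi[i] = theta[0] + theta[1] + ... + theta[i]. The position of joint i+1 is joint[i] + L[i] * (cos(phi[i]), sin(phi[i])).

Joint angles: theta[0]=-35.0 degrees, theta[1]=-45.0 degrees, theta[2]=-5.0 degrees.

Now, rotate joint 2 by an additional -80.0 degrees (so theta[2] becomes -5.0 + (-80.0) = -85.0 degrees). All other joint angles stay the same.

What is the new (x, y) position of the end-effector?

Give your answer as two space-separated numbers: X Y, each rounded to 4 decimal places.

Answer: -1.8432 -16.7076

Derivation:
joint[0] = (0.0000, 0.0000)  (base)
link 0: phi[0] = -35 = -35 deg
  cos(-35 deg) = 0.8192, sin(-35 deg) = -0.5736
  joint[1] = (0.0000, 0.0000) + 7.7 * (0.8192, -0.5736) = (0.0000 + 6.3075, 0.0000 + -4.4165) = (6.3075, -4.4165)
link 1: phi[1] = -35 + -45 = -80 deg
  cos(-80 deg) = 0.1736, sin(-80 deg) = -0.9848
  joint[2] = (6.3075, -4.4165) + 9.8 * (0.1736, -0.9848) = (6.3075 + 1.7018, -4.4165 + -9.6511) = (8.0092, -14.0677)
link 2: phi[2] = -35 + -45 + -85 = -165 deg
  cos(-165 deg) = -0.9659, sin(-165 deg) = -0.2588
  joint[3] = (8.0092, -14.0677) + 10.2 * (-0.9659, -0.2588) = (8.0092 + -9.8524, -14.0677 + -2.6400) = (-1.8432, -16.7076)
End effector: (-1.8432, -16.7076)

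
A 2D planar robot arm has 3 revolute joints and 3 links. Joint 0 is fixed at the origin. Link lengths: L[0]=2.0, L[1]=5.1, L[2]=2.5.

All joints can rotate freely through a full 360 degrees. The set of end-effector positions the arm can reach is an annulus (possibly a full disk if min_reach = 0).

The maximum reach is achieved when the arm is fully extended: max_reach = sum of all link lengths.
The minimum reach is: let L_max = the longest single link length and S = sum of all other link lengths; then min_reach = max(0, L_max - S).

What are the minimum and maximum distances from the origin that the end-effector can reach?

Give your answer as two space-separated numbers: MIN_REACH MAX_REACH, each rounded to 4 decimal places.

Answer: 0.6000 9.6000

Derivation:
Link lengths: [2.0, 5.1, 2.5]
max_reach = 2 + 5.1 + 2.5 = 9.6
L_max = max([2.0, 5.1, 2.5]) = 5.1
S (sum of others) = 9.6 - 5.1 = 4.5
min_reach = max(0, 5.1 - 4.5) = max(0, 0.6) = 0.6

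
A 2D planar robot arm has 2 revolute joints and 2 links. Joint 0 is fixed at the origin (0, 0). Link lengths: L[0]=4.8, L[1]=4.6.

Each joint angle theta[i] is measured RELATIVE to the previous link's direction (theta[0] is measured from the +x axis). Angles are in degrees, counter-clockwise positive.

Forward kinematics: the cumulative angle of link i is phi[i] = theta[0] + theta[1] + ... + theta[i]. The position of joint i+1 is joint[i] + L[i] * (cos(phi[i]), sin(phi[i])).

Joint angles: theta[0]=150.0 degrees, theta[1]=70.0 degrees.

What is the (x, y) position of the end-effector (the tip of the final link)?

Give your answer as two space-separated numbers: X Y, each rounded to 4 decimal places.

Answer: -7.6807 -0.5568

Derivation:
joint[0] = (0.0000, 0.0000)  (base)
link 0: phi[0] = 150 = 150 deg
  cos(150 deg) = -0.8660, sin(150 deg) = 0.5000
  joint[1] = (0.0000, 0.0000) + 4.8 * (-0.8660, 0.5000) = (0.0000 + -4.1569, 0.0000 + 2.4000) = (-4.1569, 2.4000)
link 1: phi[1] = 150 + 70 = 220 deg
  cos(220 deg) = -0.7660, sin(220 deg) = -0.6428
  joint[2] = (-4.1569, 2.4000) + 4.6 * (-0.7660, -0.6428) = (-4.1569 + -3.5238, 2.4000 + -2.9568) = (-7.6807, -0.5568)
End effector: (-7.6807, -0.5568)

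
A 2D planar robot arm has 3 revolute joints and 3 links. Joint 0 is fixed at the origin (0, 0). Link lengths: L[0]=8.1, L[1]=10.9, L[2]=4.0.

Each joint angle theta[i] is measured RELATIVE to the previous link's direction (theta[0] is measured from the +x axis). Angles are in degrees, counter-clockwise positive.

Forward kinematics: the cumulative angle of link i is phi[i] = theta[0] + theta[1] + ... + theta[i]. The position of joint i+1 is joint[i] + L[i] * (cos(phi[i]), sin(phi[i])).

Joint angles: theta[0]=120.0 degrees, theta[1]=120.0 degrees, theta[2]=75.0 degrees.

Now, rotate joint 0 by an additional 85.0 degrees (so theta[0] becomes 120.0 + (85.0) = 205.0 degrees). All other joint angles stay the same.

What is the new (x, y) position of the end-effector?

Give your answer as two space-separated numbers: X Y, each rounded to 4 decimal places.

Answer: 4.6518 -7.1040

Derivation:
joint[0] = (0.0000, 0.0000)  (base)
link 0: phi[0] = 205 = 205 deg
  cos(205 deg) = -0.9063, sin(205 deg) = -0.4226
  joint[1] = (0.0000, 0.0000) + 8.1 * (-0.9063, -0.4226) = (0.0000 + -7.3411, 0.0000 + -3.4232) = (-7.3411, -3.4232)
link 1: phi[1] = 205 + 120 = 325 deg
  cos(325 deg) = 0.8192, sin(325 deg) = -0.5736
  joint[2] = (-7.3411, -3.4232) + 10.9 * (0.8192, -0.5736) = (-7.3411 + 8.9288, -3.4232 + -6.2520) = (1.5877, -9.6752)
link 2: phi[2] = 205 + 120 + 75 = 400 deg
  cos(400 deg) = 0.7660, sin(400 deg) = 0.6428
  joint[3] = (1.5877, -9.6752) + 4 * (0.7660, 0.6428) = (1.5877 + 3.0642, -9.6752 + 2.5712) = (4.6518, -7.1040)
End effector: (4.6518, -7.1040)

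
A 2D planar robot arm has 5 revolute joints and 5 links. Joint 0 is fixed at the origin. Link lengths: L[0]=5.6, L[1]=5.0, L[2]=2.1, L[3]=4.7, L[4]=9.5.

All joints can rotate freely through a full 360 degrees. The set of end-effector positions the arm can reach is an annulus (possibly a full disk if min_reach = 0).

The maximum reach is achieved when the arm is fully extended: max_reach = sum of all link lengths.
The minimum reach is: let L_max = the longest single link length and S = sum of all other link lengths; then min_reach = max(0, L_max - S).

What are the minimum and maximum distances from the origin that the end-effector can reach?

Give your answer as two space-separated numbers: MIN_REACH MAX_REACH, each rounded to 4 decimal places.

Answer: 0.0000 26.9000

Derivation:
Link lengths: [5.6, 5.0, 2.1, 4.7, 9.5]
max_reach = 5.6 + 5 + 2.1 + 4.7 + 9.5 = 26.9
L_max = max([5.6, 5.0, 2.1, 4.7, 9.5]) = 9.5
S (sum of others) = 26.9 - 9.5 = 17.4
min_reach = max(0, 9.5 - 17.4) = max(0, -7.9) = 0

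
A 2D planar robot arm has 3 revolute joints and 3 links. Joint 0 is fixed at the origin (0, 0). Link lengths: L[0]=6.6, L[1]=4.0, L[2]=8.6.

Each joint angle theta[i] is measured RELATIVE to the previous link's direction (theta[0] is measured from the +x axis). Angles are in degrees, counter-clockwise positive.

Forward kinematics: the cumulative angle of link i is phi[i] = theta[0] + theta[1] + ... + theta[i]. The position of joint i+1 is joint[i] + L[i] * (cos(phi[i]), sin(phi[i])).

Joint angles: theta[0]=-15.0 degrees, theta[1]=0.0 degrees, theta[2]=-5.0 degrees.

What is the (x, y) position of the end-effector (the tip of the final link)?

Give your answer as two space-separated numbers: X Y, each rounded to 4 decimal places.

Answer: 18.3202 -5.6849

Derivation:
joint[0] = (0.0000, 0.0000)  (base)
link 0: phi[0] = -15 = -15 deg
  cos(-15 deg) = 0.9659, sin(-15 deg) = -0.2588
  joint[1] = (0.0000, 0.0000) + 6.6 * (0.9659, -0.2588) = (0.0000 + 6.3751, 0.0000 + -1.7082) = (6.3751, -1.7082)
link 1: phi[1] = -15 + 0 = -15 deg
  cos(-15 deg) = 0.9659, sin(-15 deg) = -0.2588
  joint[2] = (6.3751, -1.7082) + 4 * (0.9659, -0.2588) = (6.3751 + 3.8637, -1.7082 + -1.0353) = (10.2388, -2.7435)
link 2: phi[2] = -15 + 0 + -5 = -20 deg
  cos(-20 deg) = 0.9397, sin(-20 deg) = -0.3420
  joint[3] = (10.2388, -2.7435) + 8.6 * (0.9397, -0.3420) = (10.2388 + 8.0814, -2.7435 + -2.9414) = (18.3202, -5.6849)
End effector: (18.3202, -5.6849)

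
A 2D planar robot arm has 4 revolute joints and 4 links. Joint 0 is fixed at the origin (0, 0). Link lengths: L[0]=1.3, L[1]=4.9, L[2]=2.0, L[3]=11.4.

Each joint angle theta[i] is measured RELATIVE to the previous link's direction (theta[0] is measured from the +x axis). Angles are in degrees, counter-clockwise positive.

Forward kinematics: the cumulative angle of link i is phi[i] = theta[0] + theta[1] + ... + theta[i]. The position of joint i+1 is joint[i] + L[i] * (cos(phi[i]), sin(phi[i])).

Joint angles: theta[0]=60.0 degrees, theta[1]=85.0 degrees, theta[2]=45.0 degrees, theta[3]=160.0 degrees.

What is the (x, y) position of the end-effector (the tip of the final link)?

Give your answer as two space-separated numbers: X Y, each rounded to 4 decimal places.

Answer: 5.8933 1.6095

Derivation:
joint[0] = (0.0000, 0.0000)  (base)
link 0: phi[0] = 60 = 60 deg
  cos(60 deg) = 0.5000, sin(60 deg) = 0.8660
  joint[1] = (0.0000, 0.0000) + 1.3 * (0.5000, 0.8660) = (0.0000 + 0.6500, 0.0000 + 1.1258) = (0.6500, 1.1258)
link 1: phi[1] = 60 + 85 = 145 deg
  cos(145 deg) = -0.8192, sin(145 deg) = 0.5736
  joint[2] = (0.6500, 1.1258) + 4.9 * (-0.8192, 0.5736) = (0.6500 + -4.0138, 1.1258 + 2.8105) = (-3.3638, 3.9364)
link 2: phi[2] = 60 + 85 + 45 = 190 deg
  cos(190 deg) = -0.9848, sin(190 deg) = -0.1736
  joint[3] = (-3.3638, 3.9364) + 2 * (-0.9848, -0.1736) = (-3.3638 + -1.9696, 3.9364 + -0.3473) = (-5.3335, 3.5891)
link 3: phi[3] = 60 + 85 + 45 + 160 = 350 deg
  cos(350 deg) = 0.9848, sin(350 deg) = -0.1736
  joint[4] = (-5.3335, 3.5891) + 11.4 * (0.9848, -0.1736) = (-5.3335 + 11.2268, 3.5891 + -1.9796) = (5.8933, 1.6095)
End effector: (5.8933, 1.6095)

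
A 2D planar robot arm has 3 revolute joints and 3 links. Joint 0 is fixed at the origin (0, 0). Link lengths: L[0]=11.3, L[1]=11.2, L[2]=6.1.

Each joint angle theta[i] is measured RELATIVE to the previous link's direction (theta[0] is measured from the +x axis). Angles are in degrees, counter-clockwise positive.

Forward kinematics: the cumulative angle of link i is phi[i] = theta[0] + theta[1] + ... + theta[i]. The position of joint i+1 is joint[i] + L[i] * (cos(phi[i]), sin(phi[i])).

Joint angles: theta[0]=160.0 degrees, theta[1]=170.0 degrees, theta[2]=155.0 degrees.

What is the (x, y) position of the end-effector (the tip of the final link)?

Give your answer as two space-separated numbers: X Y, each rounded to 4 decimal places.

joint[0] = (0.0000, 0.0000)  (base)
link 0: phi[0] = 160 = 160 deg
  cos(160 deg) = -0.9397, sin(160 deg) = 0.3420
  joint[1] = (0.0000, 0.0000) + 11.3 * (-0.9397, 0.3420) = (0.0000 + -10.6185, 0.0000 + 3.8648) = (-10.6185, 3.8648)
link 1: phi[1] = 160 + 170 = 330 deg
  cos(330 deg) = 0.8660, sin(330 deg) = -0.5000
  joint[2] = (-10.6185, 3.8648) + 11.2 * (0.8660, -0.5000) = (-10.6185 + 9.6995, 3.8648 + -5.6000) = (-0.9190, -1.7352)
link 2: phi[2] = 160 + 170 + 155 = 485 deg
  cos(485 deg) = -0.5736, sin(485 deg) = 0.8192
  joint[3] = (-0.9190, -1.7352) + 6.1 * (-0.5736, 0.8192) = (-0.9190 + -3.4988, -1.7352 + 4.9968) = (-4.4179, 3.2617)
End effector: (-4.4179, 3.2617)

Answer: -4.4179 3.2617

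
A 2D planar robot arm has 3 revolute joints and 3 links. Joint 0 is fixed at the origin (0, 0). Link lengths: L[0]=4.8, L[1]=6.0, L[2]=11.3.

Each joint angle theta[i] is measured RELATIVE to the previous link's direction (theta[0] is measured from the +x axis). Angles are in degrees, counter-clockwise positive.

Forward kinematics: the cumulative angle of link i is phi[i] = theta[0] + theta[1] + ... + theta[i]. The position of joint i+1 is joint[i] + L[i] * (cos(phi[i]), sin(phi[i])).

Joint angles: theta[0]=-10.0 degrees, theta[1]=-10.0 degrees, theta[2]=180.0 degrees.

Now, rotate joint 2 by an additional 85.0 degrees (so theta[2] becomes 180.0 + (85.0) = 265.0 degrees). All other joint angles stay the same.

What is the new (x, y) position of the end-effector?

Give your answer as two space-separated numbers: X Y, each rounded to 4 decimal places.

joint[0] = (0.0000, 0.0000)  (base)
link 0: phi[0] = -10 = -10 deg
  cos(-10 deg) = 0.9848, sin(-10 deg) = -0.1736
  joint[1] = (0.0000, 0.0000) + 4.8 * (0.9848, -0.1736) = (0.0000 + 4.7271, 0.0000 + -0.8335) = (4.7271, -0.8335)
link 1: phi[1] = -10 + -10 = -20 deg
  cos(-20 deg) = 0.9397, sin(-20 deg) = -0.3420
  joint[2] = (4.7271, -0.8335) + 6 * (0.9397, -0.3420) = (4.7271 + 5.6382, -0.8335 + -2.0521) = (10.3652, -2.8856)
link 2: phi[2] = -10 + -10 + 265 = 245 deg
  cos(245 deg) = -0.4226, sin(245 deg) = -0.9063
  joint[3] = (10.3652, -2.8856) + 11.3 * (-0.4226, -0.9063) = (10.3652 + -4.7756, -2.8856 + -10.2413) = (5.5896, -13.1269)
End effector: (5.5896, -13.1269)

Answer: 5.5896 -13.1269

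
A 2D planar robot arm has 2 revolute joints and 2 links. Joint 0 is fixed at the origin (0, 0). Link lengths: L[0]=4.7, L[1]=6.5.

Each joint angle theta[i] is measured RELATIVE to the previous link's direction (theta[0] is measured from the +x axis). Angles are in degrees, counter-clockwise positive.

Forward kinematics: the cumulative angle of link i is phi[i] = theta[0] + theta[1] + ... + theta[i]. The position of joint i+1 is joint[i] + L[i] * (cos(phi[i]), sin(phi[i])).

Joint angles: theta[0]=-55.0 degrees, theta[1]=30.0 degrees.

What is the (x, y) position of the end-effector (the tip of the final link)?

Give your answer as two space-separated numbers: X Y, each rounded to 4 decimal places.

Answer: 8.5868 -6.5970

Derivation:
joint[0] = (0.0000, 0.0000)  (base)
link 0: phi[0] = -55 = -55 deg
  cos(-55 deg) = 0.5736, sin(-55 deg) = -0.8192
  joint[1] = (0.0000, 0.0000) + 4.7 * (0.5736, -0.8192) = (0.0000 + 2.6958, 0.0000 + -3.8500) = (2.6958, -3.8500)
link 1: phi[1] = -55 + 30 = -25 deg
  cos(-25 deg) = 0.9063, sin(-25 deg) = -0.4226
  joint[2] = (2.6958, -3.8500) + 6.5 * (0.9063, -0.4226) = (2.6958 + 5.8910, -3.8500 + -2.7470) = (8.5868, -6.5970)
End effector: (8.5868, -6.5970)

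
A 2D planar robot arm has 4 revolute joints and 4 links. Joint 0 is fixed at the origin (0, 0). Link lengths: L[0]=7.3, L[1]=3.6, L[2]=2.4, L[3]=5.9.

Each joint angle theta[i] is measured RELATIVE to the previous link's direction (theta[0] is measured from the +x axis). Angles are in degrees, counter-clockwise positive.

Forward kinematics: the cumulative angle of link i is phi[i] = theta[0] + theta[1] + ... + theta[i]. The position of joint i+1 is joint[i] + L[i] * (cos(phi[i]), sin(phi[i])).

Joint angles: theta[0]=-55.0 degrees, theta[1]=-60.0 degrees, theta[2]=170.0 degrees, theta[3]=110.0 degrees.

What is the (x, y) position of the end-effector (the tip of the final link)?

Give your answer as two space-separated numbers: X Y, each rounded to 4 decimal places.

joint[0] = (0.0000, 0.0000)  (base)
link 0: phi[0] = -55 = -55 deg
  cos(-55 deg) = 0.5736, sin(-55 deg) = -0.8192
  joint[1] = (0.0000, 0.0000) + 7.3 * (0.5736, -0.8192) = (0.0000 + 4.1871, 0.0000 + -5.9798) = (4.1871, -5.9798)
link 1: phi[1] = -55 + -60 = -115 deg
  cos(-115 deg) = -0.4226, sin(-115 deg) = -0.9063
  joint[2] = (4.1871, -5.9798) + 3.6 * (-0.4226, -0.9063) = (4.1871 + -1.5214, -5.9798 + -3.2627) = (2.6657, -9.2425)
link 2: phi[2] = -55 + -60 + 170 = 55 deg
  cos(55 deg) = 0.5736, sin(55 deg) = 0.8192
  joint[3] = (2.6657, -9.2425) + 2.4 * (0.5736, 0.8192) = (2.6657 + 1.3766, -9.2425 + 1.9660) = (4.0423, -7.2766)
link 3: phi[3] = -55 + -60 + 170 + 110 = 165 deg
  cos(165 deg) = -0.9659, sin(165 deg) = 0.2588
  joint[4] = (4.0423, -7.2766) + 5.9 * (-0.9659, 0.2588) = (4.0423 + -5.6990, -7.2766 + 1.5270) = (-1.6567, -5.7495)
End effector: (-1.6567, -5.7495)

Answer: -1.6567 -5.7495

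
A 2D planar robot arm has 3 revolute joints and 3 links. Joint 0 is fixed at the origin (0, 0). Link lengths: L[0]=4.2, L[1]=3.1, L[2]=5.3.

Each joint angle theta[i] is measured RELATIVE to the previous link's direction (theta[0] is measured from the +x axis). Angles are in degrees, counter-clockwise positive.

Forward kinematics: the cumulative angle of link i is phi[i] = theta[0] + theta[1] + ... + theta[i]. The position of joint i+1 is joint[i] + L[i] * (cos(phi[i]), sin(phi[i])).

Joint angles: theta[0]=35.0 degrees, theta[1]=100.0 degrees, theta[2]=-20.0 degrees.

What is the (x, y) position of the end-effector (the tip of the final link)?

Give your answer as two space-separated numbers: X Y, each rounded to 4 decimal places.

Answer: -0.9915 9.4045

Derivation:
joint[0] = (0.0000, 0.0000)  (base)
link 0: phi[0] = 35 = 35 deg
  cos(35 deg) = 0.8192, sin(35 deg) = 0.5736
  joint[1] = (0.0000, 0.0000) + 4.2 * (0.8192, 0.5736) = (0.0000 + 3.4404, 0.0000 + 2.4090) = (3.4404, 2.4090)
link 1: phi[1] = 35 + 100 = 135 deg
  cos(135 deg) = -0.7071, sin(135 deg) = 0.7071
  joint[2] = (3.4404, 2.4090) + 3.1 * (-0.7071, 0.7071) = (3.4404 + -2.1920, 2.4090 + 2.1920) = (1.2484, 4.6011)
link 2: phi[2] = 35 + 100 + -20 = 115 deg
  cos(115 deg) = -0.4226, sin(115 deg) = 0.9063
  joint[3] = (1.2484, 4.6011) + 5.3 * (-0.4226, 0.9063) = (1.2484 + -2.2399, 4.6011 + 4.8034) = (-0.9915, 9.4045)
End effector: (-0.9915, 9.4045)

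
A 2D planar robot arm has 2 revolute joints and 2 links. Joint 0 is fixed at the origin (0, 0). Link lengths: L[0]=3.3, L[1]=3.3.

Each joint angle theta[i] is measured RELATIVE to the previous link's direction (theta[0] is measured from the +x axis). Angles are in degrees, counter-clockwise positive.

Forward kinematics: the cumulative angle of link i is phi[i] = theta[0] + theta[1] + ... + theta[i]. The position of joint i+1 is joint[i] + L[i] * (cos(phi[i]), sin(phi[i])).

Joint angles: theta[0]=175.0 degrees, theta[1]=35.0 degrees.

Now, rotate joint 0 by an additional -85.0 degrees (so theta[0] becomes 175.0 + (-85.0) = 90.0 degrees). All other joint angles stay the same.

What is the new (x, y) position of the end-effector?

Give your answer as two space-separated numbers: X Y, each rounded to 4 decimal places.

joint[0] = (0.0000, 0.0000)  (base)
link 0: phi[0] = 90 = 90 deg
  cos(90 deg) = 0.0000, sin(90 deg) = 1.0000
  joint[1] = (0.0000, 0.0000) + 3.3 * (0.0000, 1.0000) = (0.0000 + 0.0000, 0.0000 + 3.3000) = (0.0000, 3.3000)
link 1: phi[1] = 90 + 35 = 125 deg
  cos(125 deg) = -0.5736, sin(125 deg) = 0.8192
  joint[2] = (0.0000, 3.3000) + 3.3 * (-0.5736, 0.8192) = (0.0000 + -1.8928, 3.3000 + 2.7032) = (-1.8928, 6.0032)
End effector: (-1.8928, 6.0032)

Answer: -1.8928 6.0032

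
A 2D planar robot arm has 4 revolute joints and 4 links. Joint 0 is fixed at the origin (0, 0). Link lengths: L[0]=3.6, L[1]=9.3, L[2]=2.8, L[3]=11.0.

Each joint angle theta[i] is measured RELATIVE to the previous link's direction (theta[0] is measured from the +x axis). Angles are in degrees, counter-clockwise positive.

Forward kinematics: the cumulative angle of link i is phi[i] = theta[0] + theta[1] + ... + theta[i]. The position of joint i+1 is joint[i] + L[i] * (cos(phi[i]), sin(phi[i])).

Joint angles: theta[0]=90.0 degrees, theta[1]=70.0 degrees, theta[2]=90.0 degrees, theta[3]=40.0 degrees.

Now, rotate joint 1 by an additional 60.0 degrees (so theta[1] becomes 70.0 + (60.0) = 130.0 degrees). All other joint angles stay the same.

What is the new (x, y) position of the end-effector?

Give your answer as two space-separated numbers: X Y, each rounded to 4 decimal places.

joint[0] = (0.0000, 0.0000)  (base)
link 0: phi[0] = 90 = 90 deg
  cos(90 deg) = 0.0000, sin(90 deg) = 1.0000
  joint[1] = (0.0000, 0.0000) + 3.6 * (0.0000, 1.0000) = (0.0000 + 0.0000, 0.0000 + 3.6000) = (0.0000, 3.6000)
link 1: phi[1] = 90 + 130 = 220 deg
  cos(220 deg) = -0.7660, sin(220 deg) = -0.6428
  joint[2] = (0.0000, 3.6000) + 9.3 * (-0.7660, -0.6428) = (0.0000 + -7.1242, 3.6000 + -5.9779) = (-7.1242, -2.3779)
link 2: phi[2] = 90 + 130 + 90 = 310 deg
  cos(310 deg) = 0.6428, sin(310 deg) = -0.7660
  joint[3] = (-7.1242, -2.3779) + 2.8 * (0.6428, -0.7660) = (-7.1242 + 1.7998, -2.3779 + -2.1449) = (-5.3244, -4.5228)
link 3: phi[3] = 90 + 130 + 90 + 40 = 350 deg
  cos(350 deg) = 0.9848, sin(350 deg) = -0.1736
  joint[4] = (-5.3244, -4.5228) + 11 * (0.9848, -0.1736) = (-5.3244 + 10.8329, -4.5228 + -1.9101) = (5.5085, -6.4330)
End effector: (5.5085, -6.4330)

Answer: 5.5085 -6.4330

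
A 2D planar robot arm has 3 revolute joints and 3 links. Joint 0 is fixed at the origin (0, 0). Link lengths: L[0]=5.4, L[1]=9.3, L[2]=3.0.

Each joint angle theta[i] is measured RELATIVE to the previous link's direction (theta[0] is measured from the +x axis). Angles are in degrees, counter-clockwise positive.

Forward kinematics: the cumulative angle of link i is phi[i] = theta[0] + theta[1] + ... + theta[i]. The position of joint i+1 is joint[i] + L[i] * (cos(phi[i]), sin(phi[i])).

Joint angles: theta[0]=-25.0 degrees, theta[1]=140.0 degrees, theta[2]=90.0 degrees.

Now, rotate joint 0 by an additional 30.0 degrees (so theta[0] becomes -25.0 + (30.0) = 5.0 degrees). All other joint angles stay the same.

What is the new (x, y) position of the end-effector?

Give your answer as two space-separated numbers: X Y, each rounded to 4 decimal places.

joint[0] = (0.0000, 0.0000)  (base)
link 0: phi[0] = 5 = 5 deg
  cos(5 deg) = 0.9962, sin(5 deg) = 0.0872
  joint[1] = (0.0000, 0.0000) + 5.4 * (0.9962, 0.0872) = (0.0000 + 5.3795, 0.0000 + 0.4706) = (5.3795, 0.4706)
link 1: phi[1] = 5 + 140 = 145 deg
  cos(145 deg) = -0.8192, sin(145 deg) = 0.5736
  joint[2] = (5.3795, 0.4706) + 9.3 * (-0.8192, 0.5736) = (5.3795 + -7.6181, 0.4706 + 5.3343) = (-2.2387, 5.8049)
link 2: phi[2] = 5 + 140 + 90 = 235 deg
  cos(235 deg) = -0.5736, sin(235 deg) = -0.8192
  joint[3] = (-2.2387, 5.8049) + 3 * (-0.5736, -0.8192) = (-2.2387 + -1.7207, 5.8049 + -2.4575) = (-3.9594, 3.3474)
End effector: (-3.9594, 3.3474)

Answer: -3.9594 3.3474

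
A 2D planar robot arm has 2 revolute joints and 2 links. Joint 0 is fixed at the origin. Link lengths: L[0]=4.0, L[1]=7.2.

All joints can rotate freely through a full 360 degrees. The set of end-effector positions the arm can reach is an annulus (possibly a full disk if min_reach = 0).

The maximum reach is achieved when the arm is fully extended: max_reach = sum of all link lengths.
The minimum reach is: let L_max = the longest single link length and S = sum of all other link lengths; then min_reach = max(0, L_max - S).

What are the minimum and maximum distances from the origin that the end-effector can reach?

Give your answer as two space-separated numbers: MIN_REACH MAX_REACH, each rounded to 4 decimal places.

Link lengths: [4.0, 7.2]
max_reach = 4 + 7.2 = 11.2
L_max = max([4.0, 7.2]) = 7.2
S (sum of others) = 11.2 - 7.2 = 4
min_reach = max(0, 7.2 - 4) = max(0, 3.2) = 3.2

Answer: 3.2000 11.2000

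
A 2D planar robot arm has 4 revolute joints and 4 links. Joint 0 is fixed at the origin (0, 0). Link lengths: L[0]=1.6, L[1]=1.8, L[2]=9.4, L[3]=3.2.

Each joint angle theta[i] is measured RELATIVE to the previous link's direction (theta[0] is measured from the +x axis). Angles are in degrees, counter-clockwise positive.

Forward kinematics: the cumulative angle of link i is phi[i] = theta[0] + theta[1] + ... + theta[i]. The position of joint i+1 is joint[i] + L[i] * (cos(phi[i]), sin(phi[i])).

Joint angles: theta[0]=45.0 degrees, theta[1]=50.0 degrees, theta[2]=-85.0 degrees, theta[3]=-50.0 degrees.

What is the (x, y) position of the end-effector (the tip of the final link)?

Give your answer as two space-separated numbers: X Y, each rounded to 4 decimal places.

Answer: 12.6830 2.4999

Derivation:
joint[0] = (0.0000, 0.0000)  (base)
link 0: phi[0] = 45 = 45 deg
  cos(45 deg) = 0.7071, sin(45 deg) = 0.7071
  joint[1] = (0.0000, 0.0000) + 1.6 * (0.7071, 0.7071) = (0.0000 + 1.1314, 0.0000 + 1.1314) = (1.1314, 1.1314)
link 1: phi[1] = 45 + 50 = 95 deg
  cos(95 deg) = -0.0872, sin(95 deg) = 0.9962
  joint[2] = (1.1314, 1.1314) + 1.8 * (-0.0872, 0.9962) = (1.1314 + -0.1569, 1.1314 + 1.7932) = (0.9745, 2.9245)
link 2: phi[2] = 45 + 50 + -85 = 10 deg
  cos(10 deg) = 0.9848, sin(10 deg) = 0.1736
  joint[3] = (0.9745, 2.9245) + 9.4 * (0.9848, 0.1736) = (0.9745 + 9.2572, 2.9245 + 1.6323) = (10.2317, 4.5568)
link 3: phi[3] = 45 + 50 + -85 + -50 = -40 deg
  cos(-40 deg) = 0.7660, sin(-40 deg) = -0.6428
  joint[4] = (10.2317, 4.5568) + 3.2 * (0.7660, -0.6428) = (10.2317 + 2.4513, 4.5568 + -2.0569) = (12.6830, 2.4999)
End effector: (12.6830, 2.4999)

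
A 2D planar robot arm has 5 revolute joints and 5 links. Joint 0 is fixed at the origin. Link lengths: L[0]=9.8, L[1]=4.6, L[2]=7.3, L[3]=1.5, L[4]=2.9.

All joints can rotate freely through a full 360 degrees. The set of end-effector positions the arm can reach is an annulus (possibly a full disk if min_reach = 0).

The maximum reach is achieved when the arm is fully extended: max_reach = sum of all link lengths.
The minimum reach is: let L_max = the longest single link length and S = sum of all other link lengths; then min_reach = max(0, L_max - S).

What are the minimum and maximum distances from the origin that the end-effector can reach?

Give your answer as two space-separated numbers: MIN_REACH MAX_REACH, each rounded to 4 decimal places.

Link lengths: [9.8, 4.6, 7.3, 1.5, 2.9]
max_reach = 9.8 + 4.6 + 7.3 + 1.5 + 2.9 = 26.1
L_max = max([9.8, 4.6, 7.3, 1.5, 2.9]) = 9.8
S (sum of others) = 26.1 - 9.8 = 16.3
min_reach = max(0, 9.8 - 16.3) = max(0, -6.5) = 0

Answer: 0.0000 26.1000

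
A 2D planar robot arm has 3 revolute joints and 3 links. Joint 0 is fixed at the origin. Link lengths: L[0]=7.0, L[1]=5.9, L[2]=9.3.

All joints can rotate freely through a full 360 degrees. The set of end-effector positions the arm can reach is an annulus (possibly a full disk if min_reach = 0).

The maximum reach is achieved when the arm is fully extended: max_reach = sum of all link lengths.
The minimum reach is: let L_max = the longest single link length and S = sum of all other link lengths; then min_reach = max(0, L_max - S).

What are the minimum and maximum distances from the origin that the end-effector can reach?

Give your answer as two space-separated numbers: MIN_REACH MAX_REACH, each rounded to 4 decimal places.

Answer: 0.0000 22.2000

Derivation:
Link lengths: [7.0, 5.9, 9.3]
max_reach = 7 + 5.9 + 9.3 = 22.2
L_max = max([7.0, 5.9, 9.3]) = 9.3
S (sum of others) = 22.2 - 9.3 = 12.9
min_reach = max(0, 9.3 - 12.9) = max(0, -3.6) = 0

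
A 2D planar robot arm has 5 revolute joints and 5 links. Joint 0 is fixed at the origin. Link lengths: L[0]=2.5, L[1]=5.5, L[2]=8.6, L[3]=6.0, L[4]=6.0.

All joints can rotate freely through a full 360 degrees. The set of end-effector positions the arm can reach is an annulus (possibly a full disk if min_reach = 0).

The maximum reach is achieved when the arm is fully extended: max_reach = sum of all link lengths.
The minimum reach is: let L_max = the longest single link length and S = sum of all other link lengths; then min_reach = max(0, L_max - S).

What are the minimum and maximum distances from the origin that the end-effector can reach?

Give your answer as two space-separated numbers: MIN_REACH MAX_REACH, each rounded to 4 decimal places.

Link lengths: [2.5, 5.5, 8.6, 6.0, 6.0]
max_reach = 2.5 + 5.5 + 8.6 + 6 + 6 = 28.6
L_max = max([2.5, 5.5, 8.6, 6.0, 6.0]) = 8.6
S (sum of others) = 28.6 - 8.6 = 20
min_reach = max(0, 8.6 - 20) = max(0, -11.4) = 0

Answer: 0.0000 28.6000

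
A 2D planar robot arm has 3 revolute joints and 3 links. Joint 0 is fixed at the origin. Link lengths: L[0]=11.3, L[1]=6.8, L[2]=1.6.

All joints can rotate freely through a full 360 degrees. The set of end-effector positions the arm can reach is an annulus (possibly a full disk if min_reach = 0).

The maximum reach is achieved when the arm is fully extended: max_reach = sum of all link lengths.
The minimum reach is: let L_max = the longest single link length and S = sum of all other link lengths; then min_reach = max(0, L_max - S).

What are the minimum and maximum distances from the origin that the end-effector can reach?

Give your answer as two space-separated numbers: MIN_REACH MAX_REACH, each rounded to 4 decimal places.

Link lengths: [11.3, 6.8, 1.6]
max_reach = 11.3 + 6.8 + 1.6 = 19.7
L_max = max([11.3, 6.8, 1.6]) = 11.3
S (sum of others) = 19.7 - 11.3 = 8.4
min_reach = max(0, 11.3 - 8.4) = max(0, 2.9) = 2.9

Answer: 2.9000 19.7000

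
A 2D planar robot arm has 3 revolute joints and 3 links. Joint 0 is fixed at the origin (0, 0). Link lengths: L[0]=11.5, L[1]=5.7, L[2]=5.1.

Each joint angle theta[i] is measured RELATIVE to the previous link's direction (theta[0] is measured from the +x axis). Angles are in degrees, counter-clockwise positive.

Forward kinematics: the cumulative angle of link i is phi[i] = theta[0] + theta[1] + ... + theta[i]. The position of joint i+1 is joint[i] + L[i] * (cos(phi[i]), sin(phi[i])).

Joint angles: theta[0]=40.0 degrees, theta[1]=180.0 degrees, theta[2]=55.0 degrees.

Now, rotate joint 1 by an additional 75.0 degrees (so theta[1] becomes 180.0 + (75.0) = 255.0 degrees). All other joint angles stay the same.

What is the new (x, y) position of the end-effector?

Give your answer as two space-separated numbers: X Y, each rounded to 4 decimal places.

joint[0] = (0.0000, 0.0000)  (base)
link 0: phi[0] = 40 = 40 deg
  cos(40 deg) = 0.7660, sin(40 deg) = 0.6428
  joint[1] = (0.0000, 0.0000) + 11.5 * (0.7660, 0.6428) = (0.0000 + 8.8095, 0.0000 + 7.3921) = (8.8095, 7.3921)
link 1: phi[1] = 40 + 255 = 295 deg
  cos(295 deg) = 0.4226, sin(295 deg) = -0.9063
  joint[2] = (8.8095, 7.3921) + 5.7 * (0.4226, -0.9063) = (8.8095 + 2.4089, 7.3921 + -5.1660) = (11.2184, 2.2261)
link 2: phi[2] = 40 + 255 + 55 = 350 deg
  cos(350 deg) = 0.9848, sin(350 deg) = -0.1736
  joint[3] = (11.2184, 2.2261) + 5.1 * (0.9848, -0.1736) = (11.2184 + 5.0225, 2.2261 + -0.8856) = (16.2410, 1.3405)
End effector: (16.2410, 1.3405)

Answer: 16.2410 1.3405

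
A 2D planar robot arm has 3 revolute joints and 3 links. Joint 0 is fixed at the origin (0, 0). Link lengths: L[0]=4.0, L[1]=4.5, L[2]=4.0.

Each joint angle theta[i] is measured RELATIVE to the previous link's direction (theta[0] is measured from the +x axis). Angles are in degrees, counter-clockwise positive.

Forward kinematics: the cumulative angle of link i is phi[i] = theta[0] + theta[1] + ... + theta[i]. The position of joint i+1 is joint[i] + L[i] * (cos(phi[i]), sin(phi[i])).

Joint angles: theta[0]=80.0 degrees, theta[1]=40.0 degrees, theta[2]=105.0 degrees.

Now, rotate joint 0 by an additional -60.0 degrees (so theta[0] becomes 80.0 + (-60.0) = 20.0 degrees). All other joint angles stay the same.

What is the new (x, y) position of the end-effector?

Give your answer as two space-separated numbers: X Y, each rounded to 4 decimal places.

Answer: 2.1451 6.3005

Derivation:
joint[0] = (0.0000, 0.0000)  (base)
link 0: phi[0] = 20 = 20 deg
  cos(20 deg) = 0.9397, sin(20 deg) = 0.3420
  joint[1] = (0.0000, 0.0000) + 4 * (0.9397, 0.3420) = (0.0000 + 3.7588, 0.0000 + 1.3681) = (3.7588, 1.3681)
link 1: phi[1] = 20 + 40 = 60 deg
  cos(60 deg) = 0.5000, sin(60 deg) = 0.8660
  joint[2] = (3.7588, 1.3681) + 4.5 * (0.5000, 0.8660) = (3.7588 + 2.2500, 1.3681 + 3.8971) = (6.0088, 5.2652)
link 2: phi[2] = 20 + 40 + 105 = 165 deg
  cos(165 deg) = -0.9659, sin(165 deg) = 0.2588
  joint[3] = (6.0088, 5.2652) + 4 * (-0.9659, 0.2588) = (6.0088 + -3.8637, 5.2652 + 1.0353) = (2.1451, 6.3005)
End effector: (2.1451, 6.3005)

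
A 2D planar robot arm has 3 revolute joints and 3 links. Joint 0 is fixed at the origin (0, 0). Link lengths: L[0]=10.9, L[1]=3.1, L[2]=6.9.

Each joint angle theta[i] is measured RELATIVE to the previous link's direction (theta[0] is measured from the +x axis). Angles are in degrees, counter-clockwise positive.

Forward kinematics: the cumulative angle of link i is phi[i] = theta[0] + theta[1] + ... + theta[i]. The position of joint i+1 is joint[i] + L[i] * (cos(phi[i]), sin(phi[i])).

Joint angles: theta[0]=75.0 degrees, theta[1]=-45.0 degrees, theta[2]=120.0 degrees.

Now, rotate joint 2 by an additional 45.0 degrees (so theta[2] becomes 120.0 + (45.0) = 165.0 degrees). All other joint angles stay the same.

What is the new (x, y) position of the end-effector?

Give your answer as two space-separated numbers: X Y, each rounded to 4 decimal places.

joint[0] = (0.0000, 0.0000)  (base)
link 0: phi[0] = 75 = 75 deg
  cos(75 deg) = 0.2588, sin(75 deg) = 0.9659
  joint[1] = (0.0000, 0.0000) + 10.9 * (0.2588, 0.9659) = (0.0000 + 2.8211, 0.0000 + 10.5286) = (2.8211, 10.5286)
link 1: phi[1] = 75 + -45 = 30 deg
  cos(30 deg) = 0.8660, sin(30 deg) = 0.5000
  joint[2] = (2.8211, 10.5286) + 3.1 * (0.8660, 0.5000) = (2.8211 + 2.6847, 10.5286 + 1.5500) = (5.5058, 12.0786)
link 2: phi[2] = 75 + -45 + 165 = 195 deg
  cos(195 deg) = -0.9659, sin(195 deg) = -0.2588
  joint[3] = (5.5058, 12.0786) + 6.9 * (-0.9659, -0.2588) = (5.5058 + -6.6649, 12.0786 + -1.7859) = (-1.1591, 10.2927)
End effector: (-1.1591, 10.2927)

Answer: -1.1591 10.2927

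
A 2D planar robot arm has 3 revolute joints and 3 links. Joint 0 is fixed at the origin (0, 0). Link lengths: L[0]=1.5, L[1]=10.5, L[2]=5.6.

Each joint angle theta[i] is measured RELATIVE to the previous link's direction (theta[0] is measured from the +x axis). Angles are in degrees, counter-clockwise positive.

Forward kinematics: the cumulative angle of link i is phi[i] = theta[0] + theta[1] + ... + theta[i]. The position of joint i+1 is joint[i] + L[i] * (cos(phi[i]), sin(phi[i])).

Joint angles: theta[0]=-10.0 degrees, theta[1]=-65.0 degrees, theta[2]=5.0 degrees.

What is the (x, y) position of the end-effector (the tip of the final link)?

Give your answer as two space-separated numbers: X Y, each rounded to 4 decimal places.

Answer: 6.1101 -15.6650

Derivation:
joint[0] = (0.0000, 0.0000)  (base)
link 0: phi[0] = -10 = -10 deg
  cos(-10 deg) = 0.9848, sin(-10 deg) = -0.1736
  joint[1] = (0.0000, 0.0000) + 1.5 * (0.9848, -0.1736) = (0.0000 + 1.4772, 0.0000 + -0.2605) = (1.4772, -0.2605)
link 1: phi[1] = -10 + -65 = -75 deg
  cos(-75 deg) = 0.2588, sin(-75 deg) = -0.9659
  joint[2] = (1.4772, -0.2605) + 10.5 * (0.2588, -0.9659) = (1.4772 + 2.7176, -0.2605 + -10.1422) = (4.1948, -10.4027)
link 2: phi[2] = -10 + -65 + 5 = -70 deg
  cos(-70 deg) = 0.3420, sin(-70 deg) = -0.9397
  joint[3] = (4.1948, -10.4027) + 5.6 * (0.3420, -0.9397) = (4.1948 + 1.9153, -10.4027 + -5.2623) = (6.1101, -15.6650)
End effector: (6.1101, -15.6650)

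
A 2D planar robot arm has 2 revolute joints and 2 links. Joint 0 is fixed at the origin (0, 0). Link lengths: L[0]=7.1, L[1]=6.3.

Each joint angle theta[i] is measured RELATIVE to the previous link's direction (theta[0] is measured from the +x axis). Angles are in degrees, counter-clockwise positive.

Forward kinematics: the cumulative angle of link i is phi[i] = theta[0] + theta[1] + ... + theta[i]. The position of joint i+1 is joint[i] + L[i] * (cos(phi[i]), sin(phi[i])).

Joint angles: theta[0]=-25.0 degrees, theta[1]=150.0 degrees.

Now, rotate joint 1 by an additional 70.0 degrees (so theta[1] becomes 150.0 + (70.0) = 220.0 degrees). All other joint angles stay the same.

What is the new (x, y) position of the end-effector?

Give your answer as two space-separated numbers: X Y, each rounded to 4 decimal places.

joint[0] = (0.0000, 0.0000)  (base)
link 0: phi[0] = -25 = -25 deg
  cos(-25 deg) = 0.9063, sin(-25 deg) = -0.4226
  joint[1] = (0.0000, 0.0000) + 7.1 * (0.9063, -0.4226) = (0.0000 + 6.4348, 0.0000 + -3.0006) = (6.4348, -3.0006)
link 1: phi[1] = -25 + 220 = 195 deg
  cos(195 deg) = -0.9659, sin(195 deg) = -0.2588
  joint[2] = (6.4348, -3.0006) + 6.3 * (-0.9659, -0.2588) = (6.4348 + -6.0853, -3.0006 + -1.6306) = (0.3495, -4.6311)
End effector: (0.3495, -4.6311)

Answer: 0.3495 -4.6311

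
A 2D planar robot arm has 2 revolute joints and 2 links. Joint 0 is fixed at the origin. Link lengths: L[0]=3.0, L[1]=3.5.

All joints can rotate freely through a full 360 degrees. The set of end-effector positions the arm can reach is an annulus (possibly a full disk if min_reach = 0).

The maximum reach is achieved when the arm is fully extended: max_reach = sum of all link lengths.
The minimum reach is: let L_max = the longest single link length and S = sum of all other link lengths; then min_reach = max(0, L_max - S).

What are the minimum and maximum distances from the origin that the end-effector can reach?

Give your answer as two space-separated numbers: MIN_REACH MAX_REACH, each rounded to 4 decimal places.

Answer: 0.5000 6.5000

Derivation:
Link lengths: [3.0, 3.5]
max_reach = 3 + 3.5 = 6.5
L_max = max([3.0, 3.5]) = 3.5
S (sum of others) = 6.5 - 3.5 = 3
min_reach = max(0, 3.5 - 3) = max(0, 0.5) = 0.5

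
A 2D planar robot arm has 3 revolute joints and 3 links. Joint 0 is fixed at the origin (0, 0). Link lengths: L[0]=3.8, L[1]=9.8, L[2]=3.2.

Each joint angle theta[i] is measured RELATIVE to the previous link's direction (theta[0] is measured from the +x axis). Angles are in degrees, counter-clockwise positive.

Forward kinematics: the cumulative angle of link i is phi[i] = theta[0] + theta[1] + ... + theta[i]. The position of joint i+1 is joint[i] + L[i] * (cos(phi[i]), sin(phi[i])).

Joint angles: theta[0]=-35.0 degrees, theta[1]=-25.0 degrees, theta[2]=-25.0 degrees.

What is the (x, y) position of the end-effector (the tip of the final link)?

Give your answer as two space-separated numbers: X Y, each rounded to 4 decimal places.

joint[0] = (0.0000, 0.0000)  (base)
link 0: phi[0] = -35 = -35 deg
  cos(-35 deg) = 0.8192, sin(-35 deg) = -0.5736
  joint[1] = (0.0000, 0.0000) + 3.8 * (0.8192, -0.5736) = (0.0000 + 3.1128, 0.0000 + -2.1796) = (3.1128, -2.1796)
link 1: phi[1] = -35 + -25 = -60 deg
  cos(-60 deg) = 0.5000, sin(-60 deg) = -0.8660
  joint[2] = (3.1128, -2.1796) + 9.8 * (0.5000, -0.8660) = (3.1128 + 4.9000, -2.1796 + -8.4870) = (8.0128, -10.6666)
link 2: phi[2] = -35 + -25 + -25 = -85 deg
  cos(-85 deg) = 0.0872, sin(-85 deg) = -0.9962
  joint[3] = (8.0128, -10.6666) + 3.2 * (0.0872, -0.9962) = (8.0128 + 0.2789, -10.6666 + -3.1878) = (8.2917, -13.8545)
End effector: (8.2917, -13.8545)

Answer: 8.2917 -13.8545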